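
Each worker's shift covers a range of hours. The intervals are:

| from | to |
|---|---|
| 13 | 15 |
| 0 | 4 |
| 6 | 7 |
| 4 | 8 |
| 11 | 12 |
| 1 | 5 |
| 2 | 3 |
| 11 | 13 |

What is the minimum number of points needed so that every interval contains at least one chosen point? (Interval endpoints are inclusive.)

Process intervals by earliest right end; each time one isn't hit yet, stab at its right endpoint.
By right end: [2,3]  [0,4]  [1,5]  [6,7]  [4,8]  [11,12]  [11,13]  [13,15]
[2,3] uncovered → point at 3; [6,7] uncovered → point at 7; [11,12] uncovered → point at 12; [13,15] uncovered → point at 15.
Points: 3, 7, 12, 15 (4 total).

4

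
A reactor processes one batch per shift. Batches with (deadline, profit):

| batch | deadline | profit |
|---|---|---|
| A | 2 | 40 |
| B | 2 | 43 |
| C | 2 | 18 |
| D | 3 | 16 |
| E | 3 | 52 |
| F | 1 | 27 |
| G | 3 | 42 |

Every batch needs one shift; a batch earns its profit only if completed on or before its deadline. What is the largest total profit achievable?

137

Take jobs in profit order; each goes to the latest open slot no later than its deadline.
Profit order: E=52 B=43 G=42 A=40 F=27 C=18 D=16
Assign: E→slot 3, B→slot 2, G→slot 1, A skipped, F skipped, C skipped, D skipped.
Slots: [1:G] [2:B] [3:E]
Profit = 42 + 43 + 52 = 137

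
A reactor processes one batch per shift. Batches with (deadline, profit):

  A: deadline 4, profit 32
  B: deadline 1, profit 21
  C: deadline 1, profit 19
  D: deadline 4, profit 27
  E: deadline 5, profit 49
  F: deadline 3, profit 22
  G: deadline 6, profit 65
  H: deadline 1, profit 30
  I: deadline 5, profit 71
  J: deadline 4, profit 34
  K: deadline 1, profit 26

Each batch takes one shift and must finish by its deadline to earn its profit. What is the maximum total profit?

Profit order: I=71 G=65 E=49 J=34 A=32 H=30 D=27 K=26 F=22 B=21 C=19
Assign: I→slot 5, G→slot 6, E→slot 4, J→slot 3, A→slot 2, H→slot 1, D skipped, K skipped, F skipped, B skipped, C skipped.
Slots: [1:H] [2:A] [3:J] [4:E] [5:I] [6:G]
Profit = 30 + 32 + 34 + 49 + 71 + 65 = 281

281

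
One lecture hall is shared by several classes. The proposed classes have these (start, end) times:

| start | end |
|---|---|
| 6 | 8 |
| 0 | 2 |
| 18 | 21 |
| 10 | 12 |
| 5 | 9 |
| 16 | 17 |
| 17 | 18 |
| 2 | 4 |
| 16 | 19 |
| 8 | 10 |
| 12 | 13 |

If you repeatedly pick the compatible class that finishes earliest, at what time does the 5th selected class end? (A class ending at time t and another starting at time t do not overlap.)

12

Greedy by earliest finish: after sorting by end time, pick each interval compatible with the last pick.
By end time: (0,2), (2,4), (6,8), (5,9), (8,10), (10,12), (12,13), (16,17), (17,18), (16,19), (18,21).
Pick (0,2); next start ≥ 2 → (2,4); next start ≥ 4 → (6,8); next start ≥ 8 → (8,10); next start ≥ 10 → (10,12); next start ≥ 12 → (12,13); next start ≥ 13 → (16,17); next start ≥ 17 → (17,18); next start ≥ 18 → (18,21).
Selected: (0,2) (2,4) (6,8) (8,10) (10,12) (12,13) (16,17) (17,18) (18,21)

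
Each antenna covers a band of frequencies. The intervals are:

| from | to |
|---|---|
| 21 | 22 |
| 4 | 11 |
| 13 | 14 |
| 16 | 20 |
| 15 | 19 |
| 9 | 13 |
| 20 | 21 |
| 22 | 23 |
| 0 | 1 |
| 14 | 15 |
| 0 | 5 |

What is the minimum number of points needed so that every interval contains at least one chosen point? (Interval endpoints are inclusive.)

Process intervals by earliest right end; each time one isn't hit yet, stab at its right endpoint.
Sorted: [0,1] [0,5] [4,11] [9,13] [13,14] [14,15] [15,19] [16,20] [20,21] [21,22] [22,23]
{[0,1],[0,5]} hit by 1; {[4,11],[9,13]} hit by 11; {[13,14],[14,15]} hit by 14; {[15,19],[16,20]} hit by 19; {[20,21],[21,22]} hit by 21; {[22,23]} hit by 23.
Points: 1, 11, 14, 19, 21, 23 (6 total).

6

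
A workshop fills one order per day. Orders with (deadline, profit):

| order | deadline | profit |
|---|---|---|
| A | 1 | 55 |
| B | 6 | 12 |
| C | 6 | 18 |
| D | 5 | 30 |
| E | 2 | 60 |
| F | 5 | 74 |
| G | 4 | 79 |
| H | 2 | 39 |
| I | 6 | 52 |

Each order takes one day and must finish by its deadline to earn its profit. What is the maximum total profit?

Sort by profit descending; place each in the latest free slot ≤ its deadline.
Profit order: G=79 F=74 E=60 A=55 I=52 H=39 D=30 C=18 B=12
Assign: G→slot 4, F→slot 5, E→slot 2, A→slot 1, I→slot 6, H skipped, D→slot 3, C skipped, B skipped.
Slots: [1:A] [2:E] [3:D] [4:G] [5:F] [6:I]
Profit = 55 + 60 + 30 + 79 + 74 + 52 = 350

350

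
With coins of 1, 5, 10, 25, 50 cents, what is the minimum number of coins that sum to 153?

6

Greedy: take as many of the largest coin as possible, then repeat with the remainder.
153 − 3×50→3 − 3×1→0
Total coins = 3 + 3 = 6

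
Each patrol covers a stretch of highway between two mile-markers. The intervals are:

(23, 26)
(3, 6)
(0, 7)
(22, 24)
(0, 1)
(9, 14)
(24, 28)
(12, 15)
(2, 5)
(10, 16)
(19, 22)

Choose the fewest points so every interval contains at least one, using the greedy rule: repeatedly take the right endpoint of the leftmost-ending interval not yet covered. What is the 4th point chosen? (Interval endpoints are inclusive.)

Sorted: [0,1] [2,5] [3,6] [0,7] [9,14] [12,15] [10,16] [19,22] [22,24] [23,26] [24,28]
{[0,1]} hit by 1; {[2,5],[3,6],[0,7]} hit by 5; {[9,14],[12,15],[10,16]} hit by 14; {[19,22],[22,24]} hit by 22; {[23,26],[24,28]} hit by 26.
Points: 1, 5, 14, 22, 26 (5 total).

22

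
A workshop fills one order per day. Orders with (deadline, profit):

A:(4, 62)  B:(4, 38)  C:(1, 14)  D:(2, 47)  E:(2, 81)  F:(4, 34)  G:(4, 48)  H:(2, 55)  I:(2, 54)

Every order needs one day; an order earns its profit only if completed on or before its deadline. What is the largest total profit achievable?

246

Take jobs in profit order; each goes to the latest open slot no later than its deadline.
Profit order: E=81 A=62 H=55 I=54 G=48 D=47 B=38 F=34 C=14
Assign: E→slot 2, A→slot 4, H→slot 1, I skipped, G→slot 3, D skipped, B skipped, F skipped, C skipped.
Slots: [1:H] [2:E] [3:G] [4:A]
Profit = 55 + 81 + 48 + 62 = 246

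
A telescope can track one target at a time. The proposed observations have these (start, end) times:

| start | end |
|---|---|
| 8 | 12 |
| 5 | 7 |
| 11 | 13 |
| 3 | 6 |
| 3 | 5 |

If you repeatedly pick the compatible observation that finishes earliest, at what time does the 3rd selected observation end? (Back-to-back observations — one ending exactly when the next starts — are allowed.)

Sort by end time and greedily take each interval whose start is ≥ the last chosen end.
Sorted by end: (3,5)  (3,6)  (5,7)  (8,12)  (11,13)
take (3,5); take (5,7); take (8,12).
Selected: (3,5) (5,7) (8,12)

12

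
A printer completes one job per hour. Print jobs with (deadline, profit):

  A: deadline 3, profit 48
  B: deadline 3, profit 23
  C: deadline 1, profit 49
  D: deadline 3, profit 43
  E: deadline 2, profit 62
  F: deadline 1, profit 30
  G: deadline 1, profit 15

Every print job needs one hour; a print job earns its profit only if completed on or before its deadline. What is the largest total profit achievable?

Sort by profit descending; place each in the latest free slot ≤ its deadline.
By profit: E(d2,62), C(d1,49), A(d3,48), D(d3,43), F(d1,30), B(d3,23), G(d1,15)
E→slot 2; C→slot 1; A→slot 3; D skipped; F skipped; B skipped; G skipped.
Profit = 49 + 62 + 48 = 159

159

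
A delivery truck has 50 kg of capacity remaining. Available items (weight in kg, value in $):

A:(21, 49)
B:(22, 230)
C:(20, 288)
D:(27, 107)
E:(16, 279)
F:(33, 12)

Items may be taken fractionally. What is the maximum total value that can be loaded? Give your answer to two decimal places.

713.36

Greedy by value/weight ratio, highest first.
Ratios (sorted): E 17.44, C 14.40, B 10.45, D 3.96, A 2.33, F 0.36
take E (16 @ 279); take C (20 @ 288); take 14/22 of B → 146.36. Capacity used 50/50.
Total value = 713.36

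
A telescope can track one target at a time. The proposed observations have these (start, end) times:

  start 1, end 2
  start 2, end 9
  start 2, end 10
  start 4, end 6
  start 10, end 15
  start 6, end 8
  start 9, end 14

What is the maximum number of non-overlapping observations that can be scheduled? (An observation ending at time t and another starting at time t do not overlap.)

Greedy by earliest finish: after sorting by end time, pick each interval compatible with the last pick.
By end time: (1,2), (4,6), (6,8), (2,9), (2,10), (9,14), (10,15).
Pick (1,2); next start ≥ 2 → (4,6); next start ≥ 6 → (6,8); next start ≥ 8 → (9,14).
Selected 4 observations.

4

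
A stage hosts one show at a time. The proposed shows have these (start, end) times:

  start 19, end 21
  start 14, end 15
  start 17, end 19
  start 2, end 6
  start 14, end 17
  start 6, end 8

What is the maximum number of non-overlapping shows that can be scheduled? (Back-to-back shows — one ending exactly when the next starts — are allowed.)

Sort by end time and greedily take each interval whose start is ≥ the last chosen end.
Sorted by end: (2,6)  (6,8)  (14,15)  (14,17)  (17,19)  (19,21)
take (2,6); take (6,8); take (14,15); skip (14,17); take (17,19); take (19,21).
Selected 5 shows.

5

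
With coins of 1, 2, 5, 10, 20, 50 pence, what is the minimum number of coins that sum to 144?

6

Use the largest denomination that fits, subtract, and repeat.
144 − 2×50→44 − 2×20→4 − 2×2→0
Total coins = 2 + 2 + 2 = 6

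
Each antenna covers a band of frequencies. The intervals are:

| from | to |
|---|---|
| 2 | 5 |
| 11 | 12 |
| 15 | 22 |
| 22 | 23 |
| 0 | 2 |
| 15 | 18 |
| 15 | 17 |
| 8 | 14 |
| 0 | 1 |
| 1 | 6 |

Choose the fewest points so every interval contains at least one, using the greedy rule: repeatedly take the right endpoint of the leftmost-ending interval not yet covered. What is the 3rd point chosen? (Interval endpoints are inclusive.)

Process intervals by earliest right end; each time one isn't hit yet, stab at its right endpoint.
By right end: [0,1]  [0,2]  [2,5]  [1,6]  [11,12]  [8,14]  [15,17]  [15,18]  [15,22]  [22,23]
[0,1] uncovered → point at 1; [2,5] uncovered → point at 5; [11,12] uncovered → point at 12; [15,17] uncovered → point at 17; [22,23] uncovered → point at 23.
Points: 1, 5, 12, 17, 23 (5 total).

12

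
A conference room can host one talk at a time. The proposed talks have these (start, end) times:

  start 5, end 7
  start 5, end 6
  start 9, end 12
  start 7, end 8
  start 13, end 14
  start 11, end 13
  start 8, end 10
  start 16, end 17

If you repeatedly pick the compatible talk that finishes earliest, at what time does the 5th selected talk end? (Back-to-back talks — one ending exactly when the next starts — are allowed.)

14

By end time: (5,6), (5,7), (7,8), (8,10), (9,12), (11,13), (13,14), (16,17).
Pick (5,6); next start ≥ 6 → (7,8); next start ≥ 8 → (8,10); next start ≥ 10 → (11,13); next start ≥ 13 → (13,14); next start ≥ 14 → (16,17).
Selected: (5,6) (7,8) (8,10) (11,13) (13,14) (16,17)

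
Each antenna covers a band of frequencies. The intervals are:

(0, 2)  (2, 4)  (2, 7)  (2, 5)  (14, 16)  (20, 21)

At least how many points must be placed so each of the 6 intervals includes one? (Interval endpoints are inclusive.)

3

By right end: [0,2]  [2,4]  [2,5]  [2,7]  [14,16]  [20,21]
[0,2] uncovered → point at 2; [14,16] uncovered → point at 16; [20,21] uncovered → point at 21.
Points: 2, 16, 21 (3 total).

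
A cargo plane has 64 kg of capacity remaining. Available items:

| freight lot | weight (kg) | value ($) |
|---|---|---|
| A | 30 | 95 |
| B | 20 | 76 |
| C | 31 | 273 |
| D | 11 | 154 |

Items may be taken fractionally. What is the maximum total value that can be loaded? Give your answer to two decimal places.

509.33

Sort by value per unit weight and fill in that order.
Order: D (154/11=14.00) > C (273/31=8.81) > B (76/20=3.80) > A (95/30=3.17)
Fill: take D (11 @ 154) → take C (31 @ 273) → take B (20 @ 76) → take 2/30 of A → 6.33; 64/64 used.
Total value = 509.33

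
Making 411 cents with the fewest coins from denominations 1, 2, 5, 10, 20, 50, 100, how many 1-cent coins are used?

411 = 4×100 + 1×10 + 1×1
Count of 1: 1

1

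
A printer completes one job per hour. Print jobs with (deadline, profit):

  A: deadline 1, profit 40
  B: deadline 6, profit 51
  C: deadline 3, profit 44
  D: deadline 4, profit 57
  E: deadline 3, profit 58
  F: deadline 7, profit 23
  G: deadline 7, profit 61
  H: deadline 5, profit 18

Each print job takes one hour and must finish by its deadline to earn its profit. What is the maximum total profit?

Profit order: G=61 E=58 D=57 B=51 C=44 A=40 F=23 H=18
Assign: G→slot 7, E→slot 3, D→slot 4, B→slot 6, C→slot 2, A→slot 1, F→slot 5, H skipped.
Slots: [1:A] [2:C] [3:E] [4:D] [5:F] [6:B] [7:G]
Profit = 40 + 44 + 58 + 57 + 23 + 51 + 61 = 334

334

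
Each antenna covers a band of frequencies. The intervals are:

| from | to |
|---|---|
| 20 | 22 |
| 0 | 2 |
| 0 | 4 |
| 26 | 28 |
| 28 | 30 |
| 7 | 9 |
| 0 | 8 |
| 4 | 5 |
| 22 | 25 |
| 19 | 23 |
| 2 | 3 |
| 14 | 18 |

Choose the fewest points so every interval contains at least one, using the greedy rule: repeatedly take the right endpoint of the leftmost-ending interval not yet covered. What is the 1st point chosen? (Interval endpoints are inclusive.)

By right end: [0,2]  [2,3]  [0,4]  [4,5]  [0,8]  [7,9]  [14,18]  [20,22]  [19,23]  [22,25]  [26,28]  [28,30]
[0,2] uncovered → point at 2; [4,5] uncovered → point at 5; [7,9] uncovered → point at 9; [14,18] uncovered → point at 18; [20,22] uncovered → point at 22; [26,28] uncovered → point at 28.
Points: 2, 5, 9, 18, 22, 28 (6 total).

2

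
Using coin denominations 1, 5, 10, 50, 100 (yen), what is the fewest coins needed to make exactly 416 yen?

7

416 − 4×100→16 − 1×10→6 − 1×5→1 − 1×1→0
Total coins = 4 + 1 + 1 + 1 = 7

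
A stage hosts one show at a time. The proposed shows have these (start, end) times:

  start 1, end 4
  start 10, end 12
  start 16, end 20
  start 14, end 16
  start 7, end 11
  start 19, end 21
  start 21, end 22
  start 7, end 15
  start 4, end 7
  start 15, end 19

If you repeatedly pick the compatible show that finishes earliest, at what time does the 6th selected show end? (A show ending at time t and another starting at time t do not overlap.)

22

Sorted by end: (1,4)  (4,7)  (7,11)  (10,12)  (7,15)  (14,16)  (15,19)  (16,20)  (19,21)  (21,22)
take (1,4); take (4,7); take (7,11); skip (7,15); take (14,16); take (16,20); skip (19,21); take (21,22).
Selected: (1,4) (4,7) (7,11) (14,16) (16,20) (21,22)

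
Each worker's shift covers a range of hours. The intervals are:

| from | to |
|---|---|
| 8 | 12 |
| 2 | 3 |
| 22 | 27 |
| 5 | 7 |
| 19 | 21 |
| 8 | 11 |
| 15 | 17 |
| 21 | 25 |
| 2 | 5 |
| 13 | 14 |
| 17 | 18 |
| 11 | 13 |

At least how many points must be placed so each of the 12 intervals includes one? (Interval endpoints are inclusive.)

7

Process intervals by earliest right end; each time one isn't hit yet, stab at its right endpoint.
By right end: [2,3]  [2,5]  [5,7]  [8,11]  [8,12]  [11,13]  [13,14]  [15,17]  [17,18]  [19,21]  [21,25]  [22,27]
[2,3] uncovered → point at 3; [5,7] uncovered → point at 7; [8,11] uncovered → point at 11; [13,14] uncovered → point at 14; [15,17] uncovered → point at 17; [19,21] uncovered → point at 21; [22,27] uncovered → point at 27.
Points: 3, 7, 11, 14, 17, 21, 27 (7 total).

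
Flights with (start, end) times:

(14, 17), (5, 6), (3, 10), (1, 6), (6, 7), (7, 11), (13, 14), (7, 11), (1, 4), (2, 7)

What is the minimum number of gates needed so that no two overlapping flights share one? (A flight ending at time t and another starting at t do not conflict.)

4

Events (time:±→running): 1:+→1 1:+→2 2:+→3 3:+→4 … peak 4.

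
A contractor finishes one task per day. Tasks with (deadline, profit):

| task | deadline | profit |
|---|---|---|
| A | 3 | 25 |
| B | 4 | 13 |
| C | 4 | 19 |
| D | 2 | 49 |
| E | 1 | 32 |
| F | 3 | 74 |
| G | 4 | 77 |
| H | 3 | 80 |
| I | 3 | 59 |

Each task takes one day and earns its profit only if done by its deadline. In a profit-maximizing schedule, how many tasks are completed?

4

Profit order: H=80 G=77 F=74 I=59 D=49 E=32 A=25 C=19 B=13
Assign: H→slot 3, G→slot 4, F→slot 2, I→slot 1, D skipped, E skipped, A skipped, C skipped, B skipped.
Slots: [1:I] [2:F] [3:H] [4:G]
4 of 9 scheduled.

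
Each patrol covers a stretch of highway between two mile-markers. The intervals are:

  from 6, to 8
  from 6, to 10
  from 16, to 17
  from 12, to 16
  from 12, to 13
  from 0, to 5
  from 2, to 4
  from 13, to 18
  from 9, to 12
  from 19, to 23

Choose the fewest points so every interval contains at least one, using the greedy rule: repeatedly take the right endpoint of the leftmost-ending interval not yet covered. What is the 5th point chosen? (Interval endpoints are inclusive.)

Sort by right endpoint; whenever an interval is uncovered, place a point at its right end.
Sorted: [2,4] [0,5] [6,8] [6,10] [9,12] [12,13] [12,16] [16,17] [13,18] [19,23]
{[2,4],[0,5]} hit by 4; {[6,8],[6,10]} hit by 8; {[9,12],[12,13],[12,16]} hit by 12; {[16,17],[13,18]} hit by 17; {[19,23]} hit by 23.
Points: 4, 8, 12, 17, 23 (5 total).

23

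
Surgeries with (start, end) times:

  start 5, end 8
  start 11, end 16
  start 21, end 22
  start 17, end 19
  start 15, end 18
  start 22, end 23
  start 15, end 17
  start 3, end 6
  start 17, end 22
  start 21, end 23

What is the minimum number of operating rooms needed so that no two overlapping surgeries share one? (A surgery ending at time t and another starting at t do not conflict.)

Events (time:±→running): 3:+→1 5:+→2 6:-→1 8:-→0 11:+→1 15:+→2 15:+→3 … peak 3.

3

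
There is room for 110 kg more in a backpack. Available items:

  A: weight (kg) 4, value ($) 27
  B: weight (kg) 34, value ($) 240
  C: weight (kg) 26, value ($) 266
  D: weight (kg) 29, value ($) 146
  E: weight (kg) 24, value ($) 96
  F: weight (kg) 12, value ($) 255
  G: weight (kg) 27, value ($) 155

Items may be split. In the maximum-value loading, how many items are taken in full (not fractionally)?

Greedy by value/weight ratio, highest first.
Order: F (255/12=21.25) > C (266/26=10.23) > B (240/34=7.06) > A (27/4=6.75) > G (155/27=5.74) > D (146/29=5.03) > E (96/24=4.00)
Fill: take F (12 @ 255) → take C (26 @ 266) → take B (34 @ 240) → take A (4 @ 27) → take G (27 @ 155) → take 7/29 of D → 35.24; 110/110 used.
5 item(s) taken whole; one partial (take 7/29 of D).

5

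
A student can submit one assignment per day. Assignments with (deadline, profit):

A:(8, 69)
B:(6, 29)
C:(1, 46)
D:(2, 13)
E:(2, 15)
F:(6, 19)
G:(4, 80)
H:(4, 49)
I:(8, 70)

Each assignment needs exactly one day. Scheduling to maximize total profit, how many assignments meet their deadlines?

By profit: G(d4,80), I(d8,70), A(d8,69), H(d4,49), C(d1,46), B(d6,29), F(d6,19), E(d2,15), D(d2,13)
G→slot 4; I→slot 8; A→slot 7; H→slot 3; C→slot 1; B→slot 6; F→slot 5; E→slot 2; D skipped.
8 of 9 scheduled.

8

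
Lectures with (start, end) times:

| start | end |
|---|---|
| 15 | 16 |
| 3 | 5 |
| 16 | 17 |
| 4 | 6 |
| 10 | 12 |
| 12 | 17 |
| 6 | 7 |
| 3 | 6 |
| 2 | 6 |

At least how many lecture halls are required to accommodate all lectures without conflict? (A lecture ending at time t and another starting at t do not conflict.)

4

The answer is the maximum number of intervals overlapping at any instant.
starts: [2, 3, 3, 4, 6, 10, 12, 15, 16]
ends:   [5, 6, 6, 6, 7, 12, 16, 17, 17]
s2→1 s3→2 s3→3 s4→4  — peak 4.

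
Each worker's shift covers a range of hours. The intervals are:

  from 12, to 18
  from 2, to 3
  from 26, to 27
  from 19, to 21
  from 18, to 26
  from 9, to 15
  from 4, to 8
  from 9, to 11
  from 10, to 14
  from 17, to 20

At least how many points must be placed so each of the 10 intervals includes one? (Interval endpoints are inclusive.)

Sort by right endpoint; whenever an interval is uncovered, place a point at its right end.
By right end: [2,3]  [4,8]  [9,11]  [10,14]  [9,15]  [12,18]  [17,20]  [19,21]  [18,26]  [26,27]
[2,3] uncovered → point at 3; [4,8] uncovered → point at 8; [9,11] uncovered → point at 11; [12,18] uncovered → point at 18; [19,21] uncovered → point at 21; [26,27] uncovered → point at 27.
Points: 3, 8, 11, 18, 21, 27 (6 total).

6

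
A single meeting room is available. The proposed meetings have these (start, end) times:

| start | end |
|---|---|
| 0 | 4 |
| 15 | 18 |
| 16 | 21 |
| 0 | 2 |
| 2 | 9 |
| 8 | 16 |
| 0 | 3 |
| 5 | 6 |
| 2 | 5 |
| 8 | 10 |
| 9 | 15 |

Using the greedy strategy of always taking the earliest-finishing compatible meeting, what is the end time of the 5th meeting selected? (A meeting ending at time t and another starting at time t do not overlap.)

Greedy by earliest finish: after sorting by end time, pick each interval compatible with the last pick.
By end time: (0,2), (0,3), (0,4), (2,5), (5,6), (2,9), (8,10), (9,15), (8,16), (15,18), (16,21).
Pick (0,2); next start ≥ 2 → (2,5); next start ≥ 5 → (5,6); next start ≥ 6 → (8,10); next start ≥ 10 → (15,18).
Selected: (0,2) (2,5) (5,6) (8,10) (15,18)

18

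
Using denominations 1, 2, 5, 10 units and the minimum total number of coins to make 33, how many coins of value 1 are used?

1

Use the largest denomination that fits, subtract, and repeat.
33 = 3×10 + 1×2 + 1×1
Count of 1: 1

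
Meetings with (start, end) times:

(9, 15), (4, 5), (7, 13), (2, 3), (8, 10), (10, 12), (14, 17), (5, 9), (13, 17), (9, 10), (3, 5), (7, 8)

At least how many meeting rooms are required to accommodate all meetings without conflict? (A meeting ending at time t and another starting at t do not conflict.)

4

The answer is the maximum number of intervals overlapping at any instant.
Events (time:±→running): 2:+→1 3:-→0 3:+→1 4:+→2 5:-→1 5:-→0 5:+→1 7:+→2 7:+→3 8:-→2 8:+→3 9:-→2 9:+→3 9:+→4 … peak 4.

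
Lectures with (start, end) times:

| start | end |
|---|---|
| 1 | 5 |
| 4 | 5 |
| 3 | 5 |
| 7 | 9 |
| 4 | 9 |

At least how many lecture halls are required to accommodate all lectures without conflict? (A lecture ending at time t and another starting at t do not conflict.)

4

Count concurrent intervals with a sweep; the peak is the room count.
Events (time:±→running): 1:+→1 3:+→2 4:+→3 4:+→4 … peak 4.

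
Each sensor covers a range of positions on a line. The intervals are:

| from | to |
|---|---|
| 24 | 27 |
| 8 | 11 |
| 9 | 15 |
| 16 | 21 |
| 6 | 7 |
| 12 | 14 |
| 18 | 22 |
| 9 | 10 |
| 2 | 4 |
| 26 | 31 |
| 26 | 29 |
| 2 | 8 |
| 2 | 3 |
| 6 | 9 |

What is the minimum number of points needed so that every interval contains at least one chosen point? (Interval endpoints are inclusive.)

Process intervals by earliest right end; each time one isn't hit yet, stab at its right endpoint.
By right end: [2,3]  [2,4]  [6,7]  [2,8]  [6,9]  [9,10]  [8,11]  [12,14]  [9,15]  [16,21]  [18,22]  [24,27]  [26,29]  [26,31]
[2,3] uncovered → point at 3; [6,7] uncovered → point at 7; [9,10] uncovered → point at 10; [12,14] uncovered → point at 14; [16,21] uncovered → point at 21; [24,27] uncovered → point at 27.
Points: 3, 7, 10, 14, 21, 27 (6 total).

6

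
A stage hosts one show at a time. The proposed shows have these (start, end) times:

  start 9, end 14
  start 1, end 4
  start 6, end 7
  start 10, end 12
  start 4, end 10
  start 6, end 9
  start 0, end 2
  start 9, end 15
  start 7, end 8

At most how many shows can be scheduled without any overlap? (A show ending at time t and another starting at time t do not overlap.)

By end time: (0,2), (1,4), (6,7), (7,8), (6,9), (4,10), (10,12), (9,14), (9,15).
Pick (0,2); next start ≥ 2 → (6,7); next start ≥ 7 → (7,8); next start ≥ 8 → (10,12).
Selected 4 shows.

4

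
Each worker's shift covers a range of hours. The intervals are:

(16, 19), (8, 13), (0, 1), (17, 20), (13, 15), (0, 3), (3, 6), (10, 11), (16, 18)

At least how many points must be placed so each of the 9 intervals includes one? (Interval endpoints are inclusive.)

Process intervals by earliest right end; each time one isn't hit yet, stab at its right endpoint.
Sorted: [0,1] [0,3] [3,6] [10,11] [8,13] [13,15] [16,18] [16,19] [17,20]
{[0,1],[0,3]} hit by 1; {[3,6]} hit by 6; {[10,11],[8,13]} hit by 11; {[13,15]} hit by 15; {[16,18],[16,19],[17,20]} hit by 18.
Points: 1, 6, 11, 15, 18 (5 total).

5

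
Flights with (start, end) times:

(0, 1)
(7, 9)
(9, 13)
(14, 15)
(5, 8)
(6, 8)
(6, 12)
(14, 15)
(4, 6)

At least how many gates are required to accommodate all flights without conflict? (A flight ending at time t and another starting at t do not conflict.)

starts: [0, 4, 5, 6, 6, 7, 9, 14, 14]
ends:   [1, 6, 8, 8, 9, 12, 13, 15, 15]
s0→1 e1→0 s4→1 s5→2 e6→1 s6→2 s6→3 s7→4  — peak 4.

4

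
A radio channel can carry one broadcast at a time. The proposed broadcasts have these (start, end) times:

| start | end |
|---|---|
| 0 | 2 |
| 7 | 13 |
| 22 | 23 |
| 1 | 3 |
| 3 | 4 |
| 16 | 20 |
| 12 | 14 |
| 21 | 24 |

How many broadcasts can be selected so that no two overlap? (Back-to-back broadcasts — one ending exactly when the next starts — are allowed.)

5

Greedy by earliest finish: after sorting by end time, pick each interval compatible with the last pick.
By end time: (0,2), (1,3), (3,4), (7,13), (12,14), (16,20), (22,23), (21,24).
Pick (0,2); next start ≥ 2 → (3,4); next start ≥ 4 → (7,13); next start ≥ 13 → (16,20); next start ≥ 20 → (22,23).
Selected 5 broadcasts.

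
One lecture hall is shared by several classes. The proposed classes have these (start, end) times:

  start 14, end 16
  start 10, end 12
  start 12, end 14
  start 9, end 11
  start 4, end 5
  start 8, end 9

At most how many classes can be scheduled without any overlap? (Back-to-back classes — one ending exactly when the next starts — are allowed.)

5

Order by finish time; keep every interval that doesn't clash with the previous kept one.
By end time: (4,5), (8,9), (9,11), (10,12), (12,14), (14,16).
Pick (4,5); next start ≥ 5 → (8,9); next start ≥ 9 → (9,11); next start ≥ 11 → (12,14); next start ≥ 14 → (14,16).
Selected 5 classes.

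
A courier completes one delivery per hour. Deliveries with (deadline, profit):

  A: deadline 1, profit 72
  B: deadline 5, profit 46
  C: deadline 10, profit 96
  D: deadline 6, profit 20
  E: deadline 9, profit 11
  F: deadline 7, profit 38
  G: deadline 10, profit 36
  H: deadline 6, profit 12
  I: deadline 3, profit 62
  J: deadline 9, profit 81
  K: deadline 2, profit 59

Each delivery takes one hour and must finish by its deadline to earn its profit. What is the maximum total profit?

522

By profit: C(d10,96), J(d9,81), A(d1,72), I(d3,62), K(d2,59), B(d5,46), F(d7,38), G(d10,36), D(d6,20), H(d6,12), E(d9,11)
C→slot 10; J→slot 9; A→slot 1; I→slot 3; K→slot 2; B→slot 5; F→slot 7; G→slot 8; D→slot 6; H→slot 4; E skipped.
Profit = 72 + 59 + 62 + 12 + 46 + 20 + 38 + 36 + 81 + 96 = 522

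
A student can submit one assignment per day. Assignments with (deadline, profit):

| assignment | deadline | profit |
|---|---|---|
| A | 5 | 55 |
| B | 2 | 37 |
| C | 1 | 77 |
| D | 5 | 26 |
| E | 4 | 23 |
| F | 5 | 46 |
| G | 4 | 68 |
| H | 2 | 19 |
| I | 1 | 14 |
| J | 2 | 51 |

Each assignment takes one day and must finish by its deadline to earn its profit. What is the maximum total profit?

Profit order: C=77 G=68 A=55 J=51 F=46 B=37 D=26 E=23 H=19 I=14
Assign: C→slot 1, G→slot 4, A→slot 5, J→slot 2, F→slot 3, B skipped, D skipped, E skipped, H skipped, I skipped.
Slots: [1:C] [2:J] [3:F] [4:G] [5:A]
Profit = 77 + 51 + 46 + 68 + 55 = 297

297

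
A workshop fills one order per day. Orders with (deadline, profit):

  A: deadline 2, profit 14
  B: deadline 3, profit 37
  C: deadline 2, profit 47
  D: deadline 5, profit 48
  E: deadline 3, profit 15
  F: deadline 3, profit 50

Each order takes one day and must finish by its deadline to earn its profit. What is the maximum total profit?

Profit order: F=50 D=48 C=47 B=37 E=15 A=14
Assign: F→slot 3, D→slot 5, C→slot 2, B→slot 1, E skipped, A skipped.
Slots: [1:B] [2:C] [3:F] [5:D]
Profit = 37 + 47 + 50 + 48 = 182

182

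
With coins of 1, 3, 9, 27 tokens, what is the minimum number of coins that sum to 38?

4

38 = 1×27 + 1×9 + 2×1
Total coins = 1 + 1 + 2 = 4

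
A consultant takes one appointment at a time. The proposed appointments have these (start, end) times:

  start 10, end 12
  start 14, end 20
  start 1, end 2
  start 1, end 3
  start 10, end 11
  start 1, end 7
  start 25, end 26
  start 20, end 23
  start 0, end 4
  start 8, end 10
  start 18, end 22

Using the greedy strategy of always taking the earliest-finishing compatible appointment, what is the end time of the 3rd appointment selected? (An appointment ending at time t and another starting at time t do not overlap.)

11

Sorted by end: (1,2)  (1,3)  (0,4)  (1,7)  (8,10)  (10,11)  (10,12)  (14,20)  (18,22)  (20,23)  (25,26)
take (1,2); take (8,10); take (10,11); skip (10,12); take (14,20); take (20,23); take (25,26).
Selected: (1,2) (8,10) (10,11) (14,20) (20,23) (25,26)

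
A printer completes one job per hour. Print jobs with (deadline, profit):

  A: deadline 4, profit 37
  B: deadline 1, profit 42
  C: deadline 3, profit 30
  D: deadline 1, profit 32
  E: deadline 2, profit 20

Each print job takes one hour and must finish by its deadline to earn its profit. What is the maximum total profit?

129

Sort by profit descending; place each in the latest free slot ≤ its deadline.
Profit order: B=42 A=37 D=32 C=30 E=20
Assign: B→slot 1, A→slot 4, D skipped, C→slot 3, E→slot 2.
Slots: [1:B] [2:E] [3:C] [4:A]
Profit = 42 + 20 + 30 + 37 = 129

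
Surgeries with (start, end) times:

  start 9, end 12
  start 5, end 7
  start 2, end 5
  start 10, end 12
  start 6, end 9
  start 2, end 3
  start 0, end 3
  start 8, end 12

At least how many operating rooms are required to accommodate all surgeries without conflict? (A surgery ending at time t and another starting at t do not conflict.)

3

Events (time:±→running): 0:+→1 2:+→2 2:+→3 … peak 3.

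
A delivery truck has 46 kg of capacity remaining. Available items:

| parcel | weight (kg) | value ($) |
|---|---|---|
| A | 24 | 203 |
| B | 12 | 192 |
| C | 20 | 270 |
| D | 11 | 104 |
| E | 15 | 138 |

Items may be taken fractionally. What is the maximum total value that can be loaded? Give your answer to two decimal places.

Ratios (sorted): B 16.00, C 13.50, D 9.45, E 9.20, A 8.46
take B (12 @ 192); take C (20 @ 270); take D (11 @ 104); take 3/15 of E → 27.60. Capacity used 46/46.
Total value = 593.60

593.60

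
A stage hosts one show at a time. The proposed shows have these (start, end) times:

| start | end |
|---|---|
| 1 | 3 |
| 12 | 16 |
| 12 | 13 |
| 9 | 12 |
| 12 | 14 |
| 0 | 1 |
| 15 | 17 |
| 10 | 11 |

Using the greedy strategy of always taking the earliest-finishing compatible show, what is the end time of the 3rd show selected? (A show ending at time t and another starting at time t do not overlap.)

Sort by end time and greedily take each interval whose start is ≥ the last chosen end.
Sorted by end: (0,1)  (1,3)  (10,11)  (9,12)  (12,13)  (12,14)  (12,16)  (15,17)
take (0,1); take (1,3); take (10,11); take (12,13); skip (12,14); take (15,17).
Selected: (0,1) (1,3) (10,11) (12,13) (15,17)

11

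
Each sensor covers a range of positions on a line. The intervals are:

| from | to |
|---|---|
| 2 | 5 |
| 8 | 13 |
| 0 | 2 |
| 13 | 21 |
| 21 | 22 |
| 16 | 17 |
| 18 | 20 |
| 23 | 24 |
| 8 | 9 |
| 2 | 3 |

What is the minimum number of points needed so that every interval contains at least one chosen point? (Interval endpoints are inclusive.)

6

By right end: [0,2]  [2,3]  [2,5]  [8,9]  [8,13]  [16,17]  [18,20]  [13,21]  [21,22]  [23,24]
[0,2] uncovered → point at 2; [8,9] uncovered → point at 9; [16,17] uncovered → point at 17; [18,20] uncovered → point at 20; [21,22] uncovered → point at 22; [23,24] uncovered → point at 24.
Points: 2, 9, 17, 20, 22, 24 (6 total).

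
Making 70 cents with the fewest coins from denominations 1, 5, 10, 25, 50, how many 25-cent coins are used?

Greedy: take as many of the largest coin as possible, then repeat with the remainder.
70 = 1×50 + 2×10
Count of 25: 0

0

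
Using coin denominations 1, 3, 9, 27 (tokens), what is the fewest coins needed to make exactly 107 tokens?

9

Use the largest denomination that fits, subtract, and repeat.
107 = 3×27 + 2×9 + 2×3 + 2×1
Total coins = 3 + 2 + 2 + 2 = 9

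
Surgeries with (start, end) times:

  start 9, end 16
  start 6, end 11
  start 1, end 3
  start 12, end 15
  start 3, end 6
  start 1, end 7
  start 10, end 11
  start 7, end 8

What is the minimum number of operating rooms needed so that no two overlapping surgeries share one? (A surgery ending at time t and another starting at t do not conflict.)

The answer is the maximum number of intervals overlapping at any instant.
starts: [1, 1, 3, 6, 7, 9, 10, 12]
ends:   [3, 6, 7, 8, 11, 11, 15, 16]
s1→1 s1→2 e3→1 s3→2 e6→1 s6→2 e7→1 s7→2 e8→1 s9→2 s10→3  — peak 3.

3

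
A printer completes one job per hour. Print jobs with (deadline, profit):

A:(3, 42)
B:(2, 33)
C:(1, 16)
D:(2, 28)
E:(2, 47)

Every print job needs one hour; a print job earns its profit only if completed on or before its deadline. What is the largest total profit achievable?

Take jobs in profit order; each goes to the latest open slot no later than its deadline.
Profit order: E=47 A=42 B=33 D=28 C=16
Assign: E→slot 2, A→slot 3, B→slot 1, D skipped, C skipped.
Slots: [1:B] [2:E] [3:A]
Profit = 33 + 47 + 42 = 122

122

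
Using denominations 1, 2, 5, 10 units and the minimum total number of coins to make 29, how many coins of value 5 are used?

1

29 − 2×10→9 − 1×5→4 − 2×2→0
Count of 5: 1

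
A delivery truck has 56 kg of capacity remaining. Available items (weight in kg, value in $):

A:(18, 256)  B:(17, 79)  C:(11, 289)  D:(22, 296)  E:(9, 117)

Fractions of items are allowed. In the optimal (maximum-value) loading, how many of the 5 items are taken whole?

Greedy by value/weight ratio, highest first.
Ratios (sorted): C 26.27, A 14.22, D 13.45, E 13.00, B 4.65
take C (11 @ 289); take A (18 @ 256); take D (22 @ 296); take 5/9 of E → 65.00. Capacity used 56/56.
3 item(s) taken whole; one partial (take 5/9 of E).

3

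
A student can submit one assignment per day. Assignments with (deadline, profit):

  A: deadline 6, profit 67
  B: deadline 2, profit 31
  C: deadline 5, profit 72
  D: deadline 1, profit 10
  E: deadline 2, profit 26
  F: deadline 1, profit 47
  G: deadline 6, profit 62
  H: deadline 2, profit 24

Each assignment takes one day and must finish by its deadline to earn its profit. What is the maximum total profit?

279

By profit: C(d5,72), A(d6,67), G(d6,62), F(d1,47), B(d2,31), E(d2,26), H(d2,24), D(d1,10)
C→slot 5; A→slot 6; G→slot 4; F→slot 1; B→slot 2; E skipped; H skipped; D skipped.
Profit = 47 + 31 + 62 + 72 + 67 = 279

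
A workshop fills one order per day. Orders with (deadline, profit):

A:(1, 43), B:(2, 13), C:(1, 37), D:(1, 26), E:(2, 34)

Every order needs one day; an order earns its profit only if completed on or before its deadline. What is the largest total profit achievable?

77

Take jobs in profit order; each goes to the latest open slot no later than its deadline.
Profit order: A=43 C=37 E=34 D=26 B=13
Assign: A→slot 1, C skipped, E→slot 2, D skipped, B skipped.
Slots: [1:A] [2:E]
Profit = 43 + 34 = 77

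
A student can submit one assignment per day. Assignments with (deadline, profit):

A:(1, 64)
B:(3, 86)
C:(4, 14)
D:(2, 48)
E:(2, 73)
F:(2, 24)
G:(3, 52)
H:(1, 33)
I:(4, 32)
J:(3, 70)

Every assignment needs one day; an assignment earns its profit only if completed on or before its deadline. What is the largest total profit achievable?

By profit: B(d3,86), E(d2,73), J(d3,70), A(d1,64), G(d3,52), D(d2,48), H(d1,33), I(d4,32), F(d2,24), C(d4,14)
B→slot 3; E→slot 2; J→slot 1; A skipped; G skipped; D skipped; H skipped; I→slot 4; F skipped; C skipped.
Profit = 70 + 73 + 86 + 32 = 261

261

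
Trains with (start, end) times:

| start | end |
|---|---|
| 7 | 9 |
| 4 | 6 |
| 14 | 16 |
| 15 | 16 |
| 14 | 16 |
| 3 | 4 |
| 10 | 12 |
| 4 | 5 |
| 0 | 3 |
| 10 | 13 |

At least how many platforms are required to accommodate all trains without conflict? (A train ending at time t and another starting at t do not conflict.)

starts: [0, 3, 4, 4, 7, 10, 10, 14, 14, 15]
ends:   [3, 4, 5, 6, 9, 12, 13, 16, 16, 16]
s0→1 e3→0 s3→1 e4→0 s4→1 s4→2 e5→1 e6→0 s7→1 e9→0 s10→1 s10→2 e12→1 e13→0 s14→1 s14→2 s15→3  — peak 3.

3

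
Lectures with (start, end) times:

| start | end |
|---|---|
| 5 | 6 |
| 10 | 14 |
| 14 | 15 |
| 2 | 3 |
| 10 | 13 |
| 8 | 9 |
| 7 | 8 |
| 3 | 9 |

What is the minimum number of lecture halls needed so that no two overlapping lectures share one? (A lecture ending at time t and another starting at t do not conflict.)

2

The answer is the maximum number of intervals overlapping at any instant.
Events (time:±→running): 2:+→1 3:-→0 3:+→1 5:+→2 … peak 2.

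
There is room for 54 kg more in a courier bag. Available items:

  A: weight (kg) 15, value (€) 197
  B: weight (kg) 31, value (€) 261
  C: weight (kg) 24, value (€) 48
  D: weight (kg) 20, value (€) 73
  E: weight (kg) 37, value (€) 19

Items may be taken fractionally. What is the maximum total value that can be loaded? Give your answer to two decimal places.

487.20

Ratios (sorted): A 13.13, B 8.42, D 3.65, C 2.00, E 0.51
take A (15 @ 197); take B (31 @ 261); take 8/20 of D → 29.20. Capacity used 54/54.
Total value = 487.20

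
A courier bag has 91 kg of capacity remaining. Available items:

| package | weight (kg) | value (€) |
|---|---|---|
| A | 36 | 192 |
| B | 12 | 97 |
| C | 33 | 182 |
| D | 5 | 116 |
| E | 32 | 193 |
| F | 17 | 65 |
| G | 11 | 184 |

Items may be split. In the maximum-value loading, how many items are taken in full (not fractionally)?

Greedy by value/weight ratio, highest first.
Order: D (116/5=23.20) > G (184/11=16.73) > B (97/12=8.08) > E (193/32=6.03) > C (182/33=5.52) > A (192/36=5.33) > F (65/17=3.82)
Fill: take D (5 @ 116) → take G (11 @ 184) → take B (12 @ 97) → take E (32 @ 193) → take 31/33 of C → 170.97; 91/91 used.
4 item(s) taken whole; one partial (take 31/33 of C).

4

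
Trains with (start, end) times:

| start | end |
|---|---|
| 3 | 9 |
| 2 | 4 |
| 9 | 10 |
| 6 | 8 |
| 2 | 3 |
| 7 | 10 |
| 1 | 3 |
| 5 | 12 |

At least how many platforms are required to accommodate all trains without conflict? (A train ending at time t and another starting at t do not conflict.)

4

Events (time:±→running): 1:+→1 2:+→2 2:+→3 3:-→2 3:-→1 3:+→2 4:-→1 5:+→2 6:+→3 7:+→4 … peak 4.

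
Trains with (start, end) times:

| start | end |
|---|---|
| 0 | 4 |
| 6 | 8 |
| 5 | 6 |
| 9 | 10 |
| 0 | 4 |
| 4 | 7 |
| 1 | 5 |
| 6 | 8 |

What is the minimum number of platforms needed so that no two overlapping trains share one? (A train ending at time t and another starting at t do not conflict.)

Events (time:±→running): 0:+→1 0:+→2 1:+→3 … peak 3.

3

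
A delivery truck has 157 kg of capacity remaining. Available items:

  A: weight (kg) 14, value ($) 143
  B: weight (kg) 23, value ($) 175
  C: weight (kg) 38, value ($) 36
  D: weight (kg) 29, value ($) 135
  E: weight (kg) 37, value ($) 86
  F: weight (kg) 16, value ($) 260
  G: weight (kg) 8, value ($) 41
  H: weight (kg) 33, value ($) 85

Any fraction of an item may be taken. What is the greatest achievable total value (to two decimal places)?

Greedy by value/weight ratio, highest first.
Order: F (260/16=16.25) > A (143/14=10.21) > B (175/23=7.61) > G (41/8=5.12) > D (135/29=4.66) > H (85/33=2.58) > E (86/37=2.32) > C (36/38=0.95)
Fill: take F (16 @ 260) → take A (14 @ 143) → take B (23 @ 175) → take G (8 @ 41) → take D (29 @ 135) → take H (33 @ 85) → take 34/37 of E → 79.03; 157/157 used.
Total value = 918.03

918.03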